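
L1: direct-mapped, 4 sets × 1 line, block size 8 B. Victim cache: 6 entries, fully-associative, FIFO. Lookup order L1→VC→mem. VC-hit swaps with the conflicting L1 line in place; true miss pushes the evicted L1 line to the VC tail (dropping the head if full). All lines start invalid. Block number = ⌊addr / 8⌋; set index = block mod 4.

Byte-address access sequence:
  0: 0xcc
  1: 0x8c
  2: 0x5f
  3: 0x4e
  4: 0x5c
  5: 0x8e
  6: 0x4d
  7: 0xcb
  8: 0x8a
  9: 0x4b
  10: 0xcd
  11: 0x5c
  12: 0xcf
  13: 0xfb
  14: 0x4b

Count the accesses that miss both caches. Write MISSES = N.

  [0] addr=0xcc blk=25 s=1: MISS | VC []
  [1] addr=0x8c blk=17 s=1: MISS | VC [25]
  [2] addr=0x5f blk=11 s=3: MISS | VC [25]
  [3] addr=0x4e blk=9 s=1: MISS | VC [25, 17]
  [4] addr=0x5c blk=11 s=3: L1-HIT | VC [25, 17]
  [5] addr=0x8e blk=17 s=1: VC-HIT | VC [25, 9]
  [6] addr=0x4d blk=9 s=1: VC-HIT | VC [25, 17]
  [7] addr=0xcb blk=25 s=1: VC-HIT | VC [9, 17]
  [8] addr=0x8a blk=17 s=1: VC-HIT | VC [9, 25]
  [9] addr=0x4b blk=9 s=1: VC-HIT | VC [17, 25]
  [10] addr=0xcd blk=25 s=1: VC-HIT | VC [17, 9]
  [11] addr=0x5c blk=11 s=3: L1-HIT | VC [17, 9]
  [12] addr=0xcf blk=25 s=1: L1-HIT | VC [17, 9]
  [13] addr=0xfb blk=31 s=3: MISS | VC [17, 9, 11]
  [14] addr=0x4b blk=9 s=1: VC-HIT | VC [17, 25, 11]

MISSES = 5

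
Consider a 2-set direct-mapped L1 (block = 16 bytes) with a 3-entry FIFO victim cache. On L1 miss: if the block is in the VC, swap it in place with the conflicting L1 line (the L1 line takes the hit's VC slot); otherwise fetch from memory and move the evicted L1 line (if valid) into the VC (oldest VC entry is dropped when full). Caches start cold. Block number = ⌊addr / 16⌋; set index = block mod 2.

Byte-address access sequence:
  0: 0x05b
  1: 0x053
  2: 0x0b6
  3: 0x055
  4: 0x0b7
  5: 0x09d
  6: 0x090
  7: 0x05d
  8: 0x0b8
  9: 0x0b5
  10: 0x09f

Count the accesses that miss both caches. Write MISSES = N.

#0 0x5b→b5/s1 MISS; vc=[]
#1 0x53→b5/s1 L1-HIT; vc=[]
#2 0xb6→b11/s1 MISS; vc=[5]
#3 0x55→b5/s1 VC-HIT; vc=[11]
#4 0xb7→b11/s1 VC-HIT; vc=[5]
#5 0x9d→b9/s1 MISS; vc=[5,11]
#6 0x90→b9/s1 L1-HIT; vc=[5,11]
#7 0x5d→b5/s1 VC-HIT; vc=[9,11]
#8 0xb8→b11/s1 VC-HIT; vc=[9,5]
#9 0xb5→b11/s1 L1-HIT; vc=[9,5]
#10 0x9f→b9/s1 VC-HIT; vc=[11,5]

MISSES = 3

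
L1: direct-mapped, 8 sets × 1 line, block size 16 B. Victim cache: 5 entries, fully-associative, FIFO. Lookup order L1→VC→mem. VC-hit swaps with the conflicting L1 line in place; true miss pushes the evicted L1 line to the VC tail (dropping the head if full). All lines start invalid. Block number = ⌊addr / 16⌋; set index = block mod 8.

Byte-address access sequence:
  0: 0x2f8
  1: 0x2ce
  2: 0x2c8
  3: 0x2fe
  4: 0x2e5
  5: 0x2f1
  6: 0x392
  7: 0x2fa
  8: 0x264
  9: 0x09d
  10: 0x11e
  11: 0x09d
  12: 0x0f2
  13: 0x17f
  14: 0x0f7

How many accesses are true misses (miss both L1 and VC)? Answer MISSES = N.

  [0] addr=0x2f8 blk=47 s=7: MISS | VC []
  [1] addr=0x2ce blk=44 s=4: MISS | VC []
  [2] addr=0x2c8 blk=44 s=4: L1-HIT | VC []
  [3] addr=0x2fe blk=47 s=7: L1-HIT | VC []
  [4] addr=0x2e5 blk=46 s=6: MISS | VC []
  [5] addr=0x2f1 blk=47 s=7: L1-HIT | VC []
  [6] addr=0x392 blk=57 s=1: MISS | VC []
  [7] addr=0x2fa blk=47 s=7: L1-HIT | VC []
  [8] addr=0x264 blk=38 s=6: MISS | VC [46]
  [9] addr=0x9d blk=9 s=1: MISS | VC [46, 57]
  [10] addr=0x11e blk=17 s=1: MISS | VC [46, 57, 9]
  [11] addr=0x9d blk=9 s=1: VC-HIT | VC [46, 57, 17]
  [12] addr=0xf2 blk=15 s=7: MISS | VC [46, 57, 17, 47]
  [13] addr=0x17f blk=23 s=7: MISS | VC [46, 57, 17, 47, 15]
  [14] addr=0xf7 blk=15 s=7: VC-HIT | VC [46, 57, 17, 47, 23]

MISSES = 9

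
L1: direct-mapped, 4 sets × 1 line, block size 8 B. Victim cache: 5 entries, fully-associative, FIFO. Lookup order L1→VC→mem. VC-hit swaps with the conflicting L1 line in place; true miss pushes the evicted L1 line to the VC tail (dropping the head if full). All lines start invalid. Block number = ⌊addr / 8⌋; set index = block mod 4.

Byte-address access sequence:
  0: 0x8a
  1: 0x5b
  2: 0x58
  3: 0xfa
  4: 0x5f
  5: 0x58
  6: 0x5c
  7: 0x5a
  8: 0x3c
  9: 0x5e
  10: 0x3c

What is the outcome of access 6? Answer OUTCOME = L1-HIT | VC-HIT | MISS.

OUTCOME = L1-HIT

  [0] addr=0x8a blk=17 s=1: MISS | VC []
  [1] addr=0x5b blk=11 s=3: MISS | VC []
  [2] addr=0x58 blk=11 s=3: L1-HIT | VC []
  [3] addr=0xfa blk=31 s=3: MISS | VC [11]
  [4] addr=0x5f blk=11 s=3: VC-HIT | VC [31]
  [5] addr=0x58 blk=11 s=3: L1-HIT | VC [31]
  [6] addr=0x5c blk=11 s=3: L1-HIT | VC [31]
  [7] addr=0x5a blk=11 s=3: L1-HIT | VC [31]
  [8] addr=0x3c blk=7 s=3: MISS | VC [31, 11]
  [9] addr=0x5e blk=11 s=3: VC-HIT | VC [31, 7]
  [10] addr=0x3c blk=7 s=3: VC-HIT | VC [31, 11]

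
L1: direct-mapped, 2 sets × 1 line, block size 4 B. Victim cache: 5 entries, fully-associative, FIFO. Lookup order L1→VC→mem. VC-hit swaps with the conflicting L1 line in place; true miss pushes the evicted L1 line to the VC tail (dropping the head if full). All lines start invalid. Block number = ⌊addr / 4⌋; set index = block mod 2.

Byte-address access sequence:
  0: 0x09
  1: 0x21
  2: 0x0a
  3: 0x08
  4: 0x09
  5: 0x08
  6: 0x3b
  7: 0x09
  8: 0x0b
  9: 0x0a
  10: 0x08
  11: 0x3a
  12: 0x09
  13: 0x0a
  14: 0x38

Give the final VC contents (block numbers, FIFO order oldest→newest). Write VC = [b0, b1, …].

VC = [8, 2]

0: 0x9 (blk 2, set 0) → MISS  vc=[]
1: 0x21 (blk 8, set 0) → MISS  vc=[2]
2: 0xa (blk 2, set 0) → VC-HIT  vc=[8]
3: 0x8 (blk 2, set 0) → L1-HIT  vc=[8]
4: 0x9 (blk 2, set 0) → L1-HIT  vc=[8]
5: 0x8 (blk 2, set 0) → L1-HIT  vc=[8]
6: 0x3b (blk 14, set 0) → MISS  vc=[8, 2]
7: 0x9 (blk 2, set 0) → VC-HIT  vc=[8, 14]
8: 0xb (blk 2, set 0) → L1-HIT  vc=[8, 14]
9: 0xa (blk 2, set 0) → L1-HIT  vc=[8, 14]
10: 0x8 (blk 2, set 0) → L1-HIT  vc=[8, 14]
11: 0x3a (blk 14, set 0) → VC-HIT  vc=[8, 2]
12: 0x9 (blk 2, set 0) → VC-HIT  vc=[8, 14]
13: 0xa (blk 2, set 0) → L1-HIT  vc=[8, 14]
14: 0x38 (blk 14, set 0) → VC-HIT  vc=[8, 2]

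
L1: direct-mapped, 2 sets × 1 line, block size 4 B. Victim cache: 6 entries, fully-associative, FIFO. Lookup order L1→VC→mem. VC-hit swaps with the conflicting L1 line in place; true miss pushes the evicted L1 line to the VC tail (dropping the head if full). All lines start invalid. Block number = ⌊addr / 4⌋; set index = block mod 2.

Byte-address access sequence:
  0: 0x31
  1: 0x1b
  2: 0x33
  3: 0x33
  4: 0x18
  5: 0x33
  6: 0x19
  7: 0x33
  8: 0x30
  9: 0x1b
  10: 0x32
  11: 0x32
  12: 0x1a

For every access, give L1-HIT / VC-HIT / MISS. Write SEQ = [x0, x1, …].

SEQ = [MISS, MISS, VC-HIT, L1-HIT, VC-HIT, VC-HIT, VC-HIT, VC-HIT, L1-HIT, VC-HIT, VC-HIT, L1-HIT, VC-HIT]

  [0] addr=0x31 blk=12 s=0: MISS | VC []
  [1] addr=0x1b blk=6 s=0: MISS | VC [12]
  [2] addr=0x33 blk=12 s=0: VC-HIT | VC [6]
  [3] addr=0x33 blk=12 s=0: L1-HIT | VC [6]
  [4] addr=0x18 blk=6 s=0: VC-HIT | VC [12]
  [5] addr=0x33 blk=12 s=0: VC-HIT | VC [6]
  [6] addr=0x19 blk=6 s=0: VC-HIT | VC [12]
  [7] addr=0x33 blk=12 s=0: VC-HIT | VC [6]
  [8] addr=0x30 blk=12 s=0: L1-HIT | VC [6]
  [9] addr=0x1b blk=6 s=0: VC-HIT | VC [12]
  [10] addr=0x32 blk=12 s=0: VC-HIT | VC [6]
  [11] addr=0x32 blk=12 s=0: L1-HIT | VC [6]
  [12] addr=0x1a blk=6 s=0: VC-HIT | VC [12]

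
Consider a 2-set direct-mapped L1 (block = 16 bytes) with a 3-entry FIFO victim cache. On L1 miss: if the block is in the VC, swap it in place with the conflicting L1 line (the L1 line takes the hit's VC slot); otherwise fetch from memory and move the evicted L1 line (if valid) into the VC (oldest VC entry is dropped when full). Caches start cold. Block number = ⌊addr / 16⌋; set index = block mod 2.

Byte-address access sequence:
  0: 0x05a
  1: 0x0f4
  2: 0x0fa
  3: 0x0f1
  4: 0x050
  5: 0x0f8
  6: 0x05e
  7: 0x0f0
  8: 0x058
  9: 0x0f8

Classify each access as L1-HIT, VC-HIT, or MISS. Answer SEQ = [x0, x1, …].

#0 0x5a→b5/s1 MISS; vc=[]
#1 0xf4→b15/s1 MISS; vc=[5]
#2 0xfa→b15/s1 L1-HIT; vc=[5]
#3 0xf1→b15/s1 L1-HIT; vc=[5]
#4 0x50→b5/s1 VC-HIT; vc=[15]
#5 0xf8→b15/s1 VC-HIT; vc=[5]
#6 0x5e→b5/s1 VC-HIT; vc=[15]
#7 0xf0→b15/s1 VC-HIT; vc=[5]
#8 0x58→b5/s1 VC-HIT; vc=[15]
#9 0xf8→b15/s1 VC-HIT; vc=[5]

SEQ = [MISS, MISS, L1-HIT, L1-HIT, VC-HIT, VC-HIT, VC-HIT, VC-HIT, VC-HIT, VC-HIT]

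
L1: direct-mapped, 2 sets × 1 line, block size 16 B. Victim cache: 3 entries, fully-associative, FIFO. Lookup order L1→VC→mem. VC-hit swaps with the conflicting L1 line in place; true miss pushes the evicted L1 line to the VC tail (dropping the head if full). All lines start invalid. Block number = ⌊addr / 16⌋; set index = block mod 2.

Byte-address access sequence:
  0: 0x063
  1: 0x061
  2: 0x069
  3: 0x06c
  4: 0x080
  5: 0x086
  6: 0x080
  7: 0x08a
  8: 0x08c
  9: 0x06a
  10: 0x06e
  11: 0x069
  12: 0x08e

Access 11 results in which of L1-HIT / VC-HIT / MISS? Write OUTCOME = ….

  [0] addr=0x63 blk=6 s=0: MISS | VC []
  [1] addr=0x61 blk=6 s=0: L1-HIT | VC []
  [2] addr=0x69 blk=6 s=0: L1-HIT | VC []
  [3] addr=0x6c blk=6 s=0: L1-HIT | VC []
  [4] addr=0x80 blk=8 s=0: MISS | VC [6]
  [5] addr=0x86 blk=8 s=0: L1-HIT | VC [6]
  [6] addr=0x80 blk=8 s=0: L1-HIT | VC [6]
  [7] addr=0x8a blk=8 s=0: L1-HIT | VC [6]
  [8] addr=0x8c blk=8 s=0: L1-HIT | VC [6]
  [9] addr=0x6a blk=6 s=0: VC-HIT | VC [8]
  [10] addr=0x6e blk=6 s=0: L1-HIT | VC [8]
  [11] addr=0x69 blk=6 s=0: L1-HIT | VC [8]
  [12] addr=0x8e blk=8 s=0: VC-HIT | VC [6]

OUTCOME = L1-HIT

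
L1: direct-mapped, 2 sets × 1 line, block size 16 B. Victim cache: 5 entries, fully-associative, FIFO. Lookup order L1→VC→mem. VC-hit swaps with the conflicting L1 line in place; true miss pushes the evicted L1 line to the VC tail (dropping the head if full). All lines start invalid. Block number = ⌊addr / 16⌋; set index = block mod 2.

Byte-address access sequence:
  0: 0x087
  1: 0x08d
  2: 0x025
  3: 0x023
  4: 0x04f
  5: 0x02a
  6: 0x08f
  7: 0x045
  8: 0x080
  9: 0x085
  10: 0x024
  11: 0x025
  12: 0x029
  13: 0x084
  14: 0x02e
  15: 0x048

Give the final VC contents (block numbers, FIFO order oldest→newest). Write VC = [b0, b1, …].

0: 0x87 (blk 8, set 0) → MISS  vc=[]
1: 0x8d (blk 8, set 0) → L1-HIT  vc=[]
2: 0x25 (blk 2, set 0) → MISS  vc=[8]
3: 0x23 (blk 2, set 0) → L1-HIT  vc=[8]
4: 0x4f (blk 4, set 0) → MISS  vc=[8, 2]
5: 0x2a (blk 2, set 0) → VC-HIT  vc=[8, 4]
6: 0x8f (blk 8, set 0) → VC-HIT  vc=[2, 4]
7: 0x45 (blk 4, set 0) → VC-HIT  vc=[2, 8]
8: 0x80 (blk 8, set 0) → VC-HIT  vc=[2, 4]
9: 0x85 (blk 8, set 0) → L1-HIT  vc=[2, 4]
10: 0x24 (blk 2, set 0) → VC-HIT  vc=[8, 4]
11: 0x25 (blk 2, set 0) → L1-HIT  vc=[8, 4]
12: 0x29 (blk 2, set 0) → L1-HIT  vc=[8, 4]
13: 0x84 (blk 8, set 0) → VC-HIT  vc=[2, 4]
14: 0x2e (blk 2, set 0) → VC-HIT  vc=[8, 4]
15: 0x48 (blk 4, set 0) → VC-HIT  vc=[8, 2]

VC = [8, 2]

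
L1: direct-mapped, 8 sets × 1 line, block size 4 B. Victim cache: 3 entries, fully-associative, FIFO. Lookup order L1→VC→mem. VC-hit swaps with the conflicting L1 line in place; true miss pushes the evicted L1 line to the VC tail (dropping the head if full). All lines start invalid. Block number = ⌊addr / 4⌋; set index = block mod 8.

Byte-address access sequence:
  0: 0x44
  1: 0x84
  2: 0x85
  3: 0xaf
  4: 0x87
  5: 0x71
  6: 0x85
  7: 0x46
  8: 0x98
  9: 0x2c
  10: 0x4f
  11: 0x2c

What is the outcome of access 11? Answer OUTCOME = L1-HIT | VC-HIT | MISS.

  [0] addr=0x44 blk=17 s=1: MISS | VC []
  [1] addr=0x84 blk=33 s=1: MISS | VC [17]
  [2] addr=0x85 blk=33 s=1: L1-HIT | VC [17]
  [3] addr=0xaf blk=43 s=3: MISS | VC [17]
  [4] addr=0x87 blk=33 s=1: L1-HIT | VC [17]
  [5] addr=0x71 blk=28 s=4: MISS | VC [17]
  [6] addr=0x85 blk=33 s=1: L1-HIT | VC [17]
  [7] addr=0x46 blk=17 s=1: VC-HIT | VC [33]
  [8] addr=0x98 blk=38 s=6: MISS | VC [33]
  [9] addr=0x2c blk=11 s=3: MISS | VC [33, 43]
  [10] addr=0x4f blk=19 s=3: MISS | VC [33, 43, 11]
  [11] addr=0x2c blk=11 s=3: VC-HIT | VC [33, 43, 19]

OUTCOME = VC-HIT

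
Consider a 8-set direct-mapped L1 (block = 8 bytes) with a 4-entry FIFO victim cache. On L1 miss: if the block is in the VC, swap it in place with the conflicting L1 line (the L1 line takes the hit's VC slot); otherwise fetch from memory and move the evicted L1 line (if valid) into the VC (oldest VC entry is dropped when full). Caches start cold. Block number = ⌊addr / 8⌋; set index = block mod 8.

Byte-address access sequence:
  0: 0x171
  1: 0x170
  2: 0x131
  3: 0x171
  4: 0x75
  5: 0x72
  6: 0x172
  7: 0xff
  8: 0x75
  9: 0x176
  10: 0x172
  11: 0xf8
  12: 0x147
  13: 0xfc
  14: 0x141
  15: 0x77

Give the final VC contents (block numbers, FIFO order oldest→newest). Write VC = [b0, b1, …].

VC = [38, 46]

#0 0x171→b46/s6 MISS; vc=[]
#1 0x170→b46/s6 L1-HIT; vc=[]
#2 0x131→b38/s6 MISS; vc=[46]
#3 0x171→b46/s6 VC-HIT; vc=[38]
#4 0x75→b14/s6 MISS; vc=[38,46]
#5 0x72→b14/s6 L1-HIT; vc=[38,46]
#6 0x172→b46/s6 VC-HIT; vc=[38,14]
#7 0xff→b31/s7 MISS; vc=[38,14]
#8 0x75→b14/s6 VC-HIT; vc=[38,46]
#9 0x176→b46/s6 VC-HIT; vc=[38,14]
#10 0x172→b46/s6 L1-HIT; vc=[38,14]
#11 0xf8→b31/s7 L1-HIT; vc=[38,14]
#12 0x147→b40/s0 MISS; vc=[38,14]
#13 0xfc→b31/s7 L1-HIT; vc=[38,14]
#14 0x141→b40/s0 L1-HIT; vc=[38,14]
#15 0x77→b14/s6 VC-HIT; vc=[38,46]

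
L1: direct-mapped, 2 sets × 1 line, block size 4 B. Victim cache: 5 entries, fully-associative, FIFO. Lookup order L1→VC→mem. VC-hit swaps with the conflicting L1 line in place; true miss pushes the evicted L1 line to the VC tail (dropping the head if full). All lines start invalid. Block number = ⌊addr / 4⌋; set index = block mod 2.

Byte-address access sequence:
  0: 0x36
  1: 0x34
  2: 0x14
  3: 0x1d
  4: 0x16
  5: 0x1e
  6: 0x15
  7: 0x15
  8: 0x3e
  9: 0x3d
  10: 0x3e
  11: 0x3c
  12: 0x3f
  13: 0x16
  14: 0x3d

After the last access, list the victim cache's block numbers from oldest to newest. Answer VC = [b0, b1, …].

VC = [13, 7, 5]

  [0] addr=0x36 blk=13 s=1: MISS | VC []
  [1] addr=0x34 blk=13 s=1: L1-HIT | VC []
  [2] addr=0x14 blk=5 s=1: MISS | VC [13]
  [3] addr=0x1d blk=7 s=1: MISS | VC [13, 5]
  [4] addr=0x16 blk=5 s=1: VC-HIT | VC [13, 7]
  [5] addr=0x1e blk=7 s=1: VC-HIT | VC [13, 5]
  [6] addr=0x15 blk=5 s=1: VC-HIT | VC [13, 7]
  [7] addr=0x15 blk=5 s=1: L1-HIT | VC [13, 7]
  [8] addr=0x3e blk=15 s=1: MISS | VC [13, 7, 5]
  [9] addr=0x3d blk=15 s=1: L1-HIT | VC [13, 7, 5]
  [10] addr=0x3e blk=15 s=1: L1-HIT | VC [13, 7, 5]
  [11] addr=0x3c blk=15 s=1: L1-HIT | VC [13, 7, 5]
  [12] addr=0x3f blk=15 s=1: L1-HIT | VC [13, 7, 5]
  [13] addr=0x16 blk=5 s=1: VC-HIT | VC [13, 7, 15]
  [14] addr=0x3d blk=15 s=1: VC-HIT | VC [13, 7, 5]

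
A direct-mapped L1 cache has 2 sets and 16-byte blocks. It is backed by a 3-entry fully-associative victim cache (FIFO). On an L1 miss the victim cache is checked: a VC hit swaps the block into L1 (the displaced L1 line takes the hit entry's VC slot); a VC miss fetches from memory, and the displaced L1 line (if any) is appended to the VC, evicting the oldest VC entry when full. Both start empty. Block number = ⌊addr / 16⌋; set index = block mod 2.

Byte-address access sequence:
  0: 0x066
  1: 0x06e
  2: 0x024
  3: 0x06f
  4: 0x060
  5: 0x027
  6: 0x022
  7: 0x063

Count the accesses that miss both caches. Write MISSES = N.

MISSES = 2

  [0] addr=0x66 blk=6 s=0: MISS | VC []
  [1] addr=0x6e blk=6 s=0: L1-HIT | VC []
  [2] addr=0x24 blk=2 s=0: MISS | VC [6]
  [3] addr=0x6f blk=6 s=0: VC-HIT | VC [2]
  [4] addr=0x60 blk=6 s=0: L1-HIT | VC [2]
  [5] addr=0x27 blk=2 s=0: VC-HIT | VC [6]
  [6] addr=0x22 blk=2 s=0: L1-HIT | VC [6]
  [7] addr=0x63 blk=6 s=0: VC-HIT | VC [2]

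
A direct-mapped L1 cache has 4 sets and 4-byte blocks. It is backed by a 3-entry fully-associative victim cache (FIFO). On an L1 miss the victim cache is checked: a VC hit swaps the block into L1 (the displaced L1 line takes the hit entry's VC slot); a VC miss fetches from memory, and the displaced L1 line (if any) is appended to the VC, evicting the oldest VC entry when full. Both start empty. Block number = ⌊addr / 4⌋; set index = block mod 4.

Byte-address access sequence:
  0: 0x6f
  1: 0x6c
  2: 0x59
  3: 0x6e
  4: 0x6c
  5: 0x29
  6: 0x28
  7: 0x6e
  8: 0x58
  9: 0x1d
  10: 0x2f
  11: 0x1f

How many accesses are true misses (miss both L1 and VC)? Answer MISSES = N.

#0 0x6f→b27/s3 MISS; vc=[]
#1 0x6c→b27/s3 L1-HIT; vc=[]
#2 0x59→b22/s2 MISS; vc=[]
#3 0x6e→b27/s3 L1-HIT; vc=[]
#4 0x6c→b27/s3 L1-HIT; vc=[]
#5 0x29→b10/s2 MISS; vc=[22]
#6 0x28→b10/s2 L1-HIT; vc=[22]
#7 0x6e→b27/s3 L1-HIT; vc=[22]
#8 0x58→b22/s2 VC-HIT; vc=[10]
#9 0x1d→b7/s3 MISS; vc=[10,27]
#10 0x2f→b11/s3 MISS; vc=[10,27,7]
#11 0x1f→b7/s3 VC-HIT; vc=[10,27,11]

MISSES = 5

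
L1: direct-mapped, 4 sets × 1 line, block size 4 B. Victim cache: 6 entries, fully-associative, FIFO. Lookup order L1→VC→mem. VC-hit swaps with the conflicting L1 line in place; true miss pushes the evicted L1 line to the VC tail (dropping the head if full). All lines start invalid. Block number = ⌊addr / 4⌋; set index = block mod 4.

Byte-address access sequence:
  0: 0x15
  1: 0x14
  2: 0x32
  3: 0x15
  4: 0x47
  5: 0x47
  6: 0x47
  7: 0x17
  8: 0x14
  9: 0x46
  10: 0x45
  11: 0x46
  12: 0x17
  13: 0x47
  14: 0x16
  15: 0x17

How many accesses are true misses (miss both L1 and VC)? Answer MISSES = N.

#0 0x15→b5/s1 MISS; vc=[]
#1 0x14→b5/s1 L1-HIT; vc=[]
#2 0x32→b12/s0 MISS; vc=[]
#3 0x15→b5/s1 L1-HIT; vc=[]
#4 0x47→b17/s1 MISS; vc=[5]
#5 0x47→b17/s1 L1-HIT; vc=[5]
#6 0x47→b17/s1 L1-HIT; vc=[5]
#7 0x17→b5/s1 VC-HIT; vc=[17]
#8 0x14→b5/s1 L1-HIT; vc=[17]
#9 0x46→b17/s1 VC-HIT; vc=[5]
#10 0x45→b17/s1 L1-HIT; vc=[5]
#11 0x46→b17/s1 L1-HIT; vc=[5]
#12 0x17→b5/s1 VC-HIT; vc=[17]
#13 0x47→b17/s1 VC-HIT; vc=[5]
#14 0x16→b5/s1 VC-HIT; vc=[17]
#15 0x17→b5/s1 L1-HIT; vc=[17]

MISSES = 3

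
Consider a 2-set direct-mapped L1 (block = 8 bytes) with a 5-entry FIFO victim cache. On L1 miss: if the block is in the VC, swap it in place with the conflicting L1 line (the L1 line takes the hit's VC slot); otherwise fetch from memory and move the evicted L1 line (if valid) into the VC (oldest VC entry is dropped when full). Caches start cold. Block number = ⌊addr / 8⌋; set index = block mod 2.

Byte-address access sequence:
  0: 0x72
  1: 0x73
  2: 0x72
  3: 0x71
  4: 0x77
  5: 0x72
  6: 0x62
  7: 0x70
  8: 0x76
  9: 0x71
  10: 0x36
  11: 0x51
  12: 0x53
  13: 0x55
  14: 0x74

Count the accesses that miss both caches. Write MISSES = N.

#0 0x72→b14/s0 MISS; vc=[]
#1 0x73→b14/s0 L1-HIT; vc=[]
#2 0x72→b14/s0 L1-HIT; vc=[]
#3 0x71→b14/s0 L1-HIT; vc=[]
#4 0x77→b14/s0 L1-HIT; vc=[]
#5 0x72→b14/s0 L1-HIT; vc=[]
#6 0x62→b12/s0 MISS; vc=[14]
#7 0x70→b14/s0 VC-HIT; vc=[12]
#8 0x76→b14/s0 L1-HIT; vc=[12]
#9 0x71→b14/s0 L1-HIT; vc=[12]
#10 0x36→b6/s0 MISS; vc=[12,14]
#11 0x51→b10/s0 MISS; vc=[12,14,6]
#12 0x53→b10/s0 L1-HIT; vc=[12,14,6]
#13 0x55→b10/s0 L1-HIT; vc=[12,14,6]
#14 0x74→b14/s0 VC-HIT; vc=[12,10,6]

MISSES = 4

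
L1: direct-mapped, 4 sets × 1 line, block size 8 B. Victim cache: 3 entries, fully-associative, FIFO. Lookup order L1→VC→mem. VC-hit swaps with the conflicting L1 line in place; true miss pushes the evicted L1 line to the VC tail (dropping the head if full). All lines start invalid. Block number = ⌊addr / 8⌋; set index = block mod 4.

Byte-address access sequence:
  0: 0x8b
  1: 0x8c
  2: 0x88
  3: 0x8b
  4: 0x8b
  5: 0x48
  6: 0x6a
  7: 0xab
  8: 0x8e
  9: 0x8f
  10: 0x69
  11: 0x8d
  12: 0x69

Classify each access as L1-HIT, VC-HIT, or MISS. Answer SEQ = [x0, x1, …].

  [0] addr=0x8b blk=17 s=1: MISS | VC []
  [1] addr=0x8c blk=17 s=1: L1-HIT | VC []
  [2] addr=0x88 blk=17 s=1: L1-HIT | VC []
  [3] addr=0x8b blk=17 s=1: L1-HIT | VC []
  [4] addr=0x8b blk=17 s=1: L1-HIT | VC []
  [5] addr=0x48 blk=9 s=1: MISS | VC [17]
  [6] addr=0x6a blk=13 s=1: MISS | VC [17, 9]
  [7] addr=0xab blk=21 s=1: MISS | VC [17, 9, 13]
  [8] addr=0x8e blk=17 s=1: VC-HIT | VC [21, 9, 13]
  [9] addr=0x8f blk=17 s=1: L1-HIT | VC [21, 9, 13]
  [10] addr=0x69 blk=13 s=1: VC-HIT | VC [21, 9, 17]
  [11] addr=0x8d blk=17 s=1: VC-HIT | VC [21, 9, 13]
  [12] addr=0x69 blk=13 s=1: VC-HIT | VC [21, 9, 17]

SEQ = [MISS, L1-HIT, L1-HIT, L1-HIT, L1-HIT, MISS, MISS, MISS, VC-HIT, L1-HIT, VC-HIT, VC-HIT, VC-HIT]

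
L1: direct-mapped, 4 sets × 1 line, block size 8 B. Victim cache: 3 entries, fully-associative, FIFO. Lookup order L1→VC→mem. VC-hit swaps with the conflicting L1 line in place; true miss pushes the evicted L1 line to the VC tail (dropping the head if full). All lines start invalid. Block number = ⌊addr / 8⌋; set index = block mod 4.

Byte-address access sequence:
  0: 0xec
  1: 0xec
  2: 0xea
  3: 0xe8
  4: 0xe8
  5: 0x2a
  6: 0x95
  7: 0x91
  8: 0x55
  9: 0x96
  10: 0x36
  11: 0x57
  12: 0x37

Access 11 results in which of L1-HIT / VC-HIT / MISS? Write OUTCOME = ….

0: 0xec (blk 29, set 1) → MISS  vc=[]
1: 0xec (blk 29, set 1) → L1-HIT  vc=[]
2: 0xea (blk 29, set 1) → L1-HIT  vc=[]
3: 0xe8 (blk 29, set 1) → L1-HIT  vc=[]
4: 0xe8 (blk 29, set 1) → L1-HIT  vc=[]
5: 0x2a (blk 5, set 1) → MISS  vc=[29]
6: 0x95 (blk 18, set 2) → MISS  vc=[29]
7: 0x91 (blk 18, set 2) → L1-HIT  vc=[29]
8: 0x55 (blk 10, set 2) → MISS  vc=[29, 18]
9: 0x96 (blk 18, set 2) → VC-HIT  vc=[29, 10]
10: 0x36 (blk 6, set 2) → MISS  vc=[29, 10, 18]
11: 0x57 (blk 10, set 2) → VC-HIT  vc=[29, 6, 18]
12: 0x37 (blk 6, set 2) → VC-HIT  vc=[29, 10, 18]

OUTCOME = VC-HIT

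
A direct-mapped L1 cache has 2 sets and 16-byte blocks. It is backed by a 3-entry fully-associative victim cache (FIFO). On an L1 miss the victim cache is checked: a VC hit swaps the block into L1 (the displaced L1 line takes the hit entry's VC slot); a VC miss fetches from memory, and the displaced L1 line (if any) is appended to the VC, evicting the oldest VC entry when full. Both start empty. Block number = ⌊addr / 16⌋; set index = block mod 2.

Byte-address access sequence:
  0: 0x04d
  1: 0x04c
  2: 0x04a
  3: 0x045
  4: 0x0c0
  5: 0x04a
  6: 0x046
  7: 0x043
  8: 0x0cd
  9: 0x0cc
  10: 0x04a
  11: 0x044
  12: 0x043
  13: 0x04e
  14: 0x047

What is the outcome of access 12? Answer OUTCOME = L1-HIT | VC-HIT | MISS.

OUTCOME = L1-HIT

0: 0x4d (blk 4, set 0) → MISS  vc=[]
1: 0x4c (blk 4, set 0) → L1-HIT  vc=[]
2: 0x4a (blk 4, set 0) → L1-HIT  vc=[]
3: 0x45 (blk 4, set 0) → L1-HIT  vc=[]
4: 0xc0 (blk 12, set 0) → MISS  vc=[4]
5: 0x4a (blk 4, set 0) → VC-HIT  vc=[12]
6: 0x46 (blk 4, set 0) → L1-HIT  vc=[12]
7: 0x43 (blk 4, set 0) → L1-HIT  vc=[12]
8: 0xcd (blk 12, set 0) → VC-HIT  vc=[4]
9: 0xcc (blk 12, set 0) → L1-HIT  vc=[4]
10: 0x4a (blk 4, set 0) → VC-HIT  vc=[12]
11: 0x44 (blk 4, set 0) → L1-HIT  vc=[12]
12: 0x43 (blk 4, set 0) → L1-HIT  vc=[12]
13: 0x4e (blk 4, set 0) → L1-HIT  vc=[12]
14: 0x47 (blk 4, set 0) → L1-HIT  vc=[12]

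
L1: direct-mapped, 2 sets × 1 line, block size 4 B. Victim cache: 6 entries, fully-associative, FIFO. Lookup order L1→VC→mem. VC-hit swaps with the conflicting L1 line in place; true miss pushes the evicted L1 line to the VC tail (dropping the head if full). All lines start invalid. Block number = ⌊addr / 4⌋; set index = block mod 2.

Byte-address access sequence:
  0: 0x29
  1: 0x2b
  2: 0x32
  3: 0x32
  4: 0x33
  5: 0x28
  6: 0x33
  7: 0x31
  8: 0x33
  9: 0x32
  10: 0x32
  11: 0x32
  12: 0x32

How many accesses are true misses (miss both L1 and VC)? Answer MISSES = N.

MISSES = 2

0: 0x29 (blk 10, set 0) → MISS  vc=[]
1: 0x2b (blk 10, set 0) → L1-HIT  vc=[]
2: 0x32 (blk 12, set 0) → MISS  vc=[10]
3: 0x32 (blk 12, set 0) → L1-HIT  vc=[10]
4: 0x33 (blk 12, set 0) → L1-HIT  vc=[10]
5: 0x28 (blk 10, set 0) → VC-HIT  vc=[12]
6: 0x33 (blk 12, set 0) → VC-HIT  vc=[10]
7: 0x31 (blk 12, set 0) → L1-HIT  vc=[10]
8: 0x33 (blk 12, set 0) → L1-HIT  vc=[10]
9: 0x32 (blk 12, set 0) → L1-HIT  vc=[10]
10: 0x32 (blk 12, set 0) → L1-HIT  vc=[10]
11: 0x32 (blk 12, set 0) → L1-HIT  vc=[10]
12: 0x32 (blk 12, set 0) → L1-HIT  vc=[10]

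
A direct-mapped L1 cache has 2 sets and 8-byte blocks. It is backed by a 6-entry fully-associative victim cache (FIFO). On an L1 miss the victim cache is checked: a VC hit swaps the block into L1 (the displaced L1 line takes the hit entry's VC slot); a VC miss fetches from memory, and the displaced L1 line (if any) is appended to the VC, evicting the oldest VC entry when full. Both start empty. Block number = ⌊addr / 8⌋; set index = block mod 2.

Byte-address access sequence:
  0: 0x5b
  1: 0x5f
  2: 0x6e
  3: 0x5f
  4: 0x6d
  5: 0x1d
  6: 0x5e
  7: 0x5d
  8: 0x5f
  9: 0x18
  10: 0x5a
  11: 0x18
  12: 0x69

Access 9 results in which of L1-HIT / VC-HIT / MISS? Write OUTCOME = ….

OUTCOME = VC-HIT

0: 0x5b (blk 11, set 1) → MISS  vc=[]
1: 0x5f (blk 11, set 1) → L1-HIT  vc=[]
2: 0x6e (blk 13, set 1) → MISS  vc=[11]
3: 0x5f (blk 11, set 1) → VC-HIT  vc=[13]
4: 0x6d (blk 13, set 1) → VC-HIT  vc=[11]
5: 0x1d (blk 3, set 1) → MISS  vc=[11, 13]
6: 0x5e (blk 11, set 1) → VC-HIT  vc=[3, 13]
7: 0x5d (blk 11, set 1) → L1-HIT  vc=[3, 13]
8: 0x5f (blk 11, set 1) → L1-HIT  vc=[3, 13]
9: 0x18 (blk 3, set 1) → VC-HIT  vc=[11, 13]
10: 0x5a (blk 11, set 1) → VC-HIT  vc=[3, 13]
11: 0x18 (blk 3, set 1) → VC-HIT  vc=[11, 13]
12: 0x69 (blk 13, set 1) → VC-HIT  vc=[11, 3]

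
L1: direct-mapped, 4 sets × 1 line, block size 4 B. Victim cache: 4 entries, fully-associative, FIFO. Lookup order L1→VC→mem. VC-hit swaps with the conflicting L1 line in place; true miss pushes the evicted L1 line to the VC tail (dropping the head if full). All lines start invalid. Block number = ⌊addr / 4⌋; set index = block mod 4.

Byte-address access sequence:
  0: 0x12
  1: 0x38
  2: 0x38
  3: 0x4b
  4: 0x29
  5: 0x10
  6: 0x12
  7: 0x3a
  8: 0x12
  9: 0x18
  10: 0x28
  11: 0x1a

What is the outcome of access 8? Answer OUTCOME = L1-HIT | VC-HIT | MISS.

OUTCOME = L1-HIT

#0 0x12→b4/s0 MISS; vc=[]
#1 0x38→b14/s2 MISS; vc=[]
#2 0x38→b14/s2 L1-HIT; vc=[]
#3 0x4b→b18/s2 MISS; vc=[14]
#4 0x29→b10/s2 MISS; vc=[14,18]
#5 0x10→b4/s0 L1-HIT; vc=[14,18]
#6 0x12→b4/s0 L1-HIT; vc=[14,18]
#7 0x3a→b14/s2 VC-HIT; vc=[10,18]
#8 0x12→b4/s0 L1-HIT; vc=[10,18]
#9 0x18→b6/s2 MISS; vc=[10,18,14]
#10 0x28→b10/s2 VC-HIT; vc=[6,18,14]
#11 0x1a→b6/s2 VC-HIT; vc=[10,18,14]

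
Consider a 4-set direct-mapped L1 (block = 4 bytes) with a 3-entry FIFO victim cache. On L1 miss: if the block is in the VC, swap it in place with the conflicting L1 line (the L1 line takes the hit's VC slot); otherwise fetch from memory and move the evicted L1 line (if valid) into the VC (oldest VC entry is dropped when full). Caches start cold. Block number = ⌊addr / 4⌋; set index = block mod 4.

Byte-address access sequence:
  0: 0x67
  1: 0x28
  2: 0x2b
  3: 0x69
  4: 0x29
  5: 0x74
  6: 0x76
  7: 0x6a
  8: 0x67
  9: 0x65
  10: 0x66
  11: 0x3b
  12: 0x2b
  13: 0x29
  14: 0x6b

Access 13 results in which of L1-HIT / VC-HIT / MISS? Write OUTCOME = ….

0: 0x67 (blk 25, set 1) → MISS  vc=[]
1: 0x28 (blk 10, set 2) → MISS  vc=[]
2: 0x2b (blk 10, set 2) → L1-HIT  vc=[]
3: 0x69 (blk 26, set 2) → MISS  vc=[10]
4: 0x29 (blk 10, set 2) → VC-HIT  vc=[26]
5: 0x74 (blk 29, set 1) → MISS  vc=[26, 25]
6: 0x76 (blk 29, set 1) → L1-HIT  vc=[26, 25]
7: 0x6a (blk 26, set 2) → VC-HIT  vc=[10, 25]
8: 0x67 (blk 25, set 1) → VC-HIT  vc=[10, 29]
9: 0x65 (blk 25, set 1) → L1-HIT  vc=[10, 29]
10: 0x66 (blk 25, set 1) → L1-HIT  vc=[10, 29]
11: 0x3b (blk 14, set 2) → MISS  vc=[10, 29, 26]
12: 0x2b (blk 10, set 2) → VC-HIT  vc=[14, 29, 26]
13: 0x29 (blk 10, set 2) → L1-HIT  vc=[14, 29, 26]
14: 0x6b (blk 26, set 2) → VC-HIT  vc=[14, 29, 10]

OUTCOME = L1-HIT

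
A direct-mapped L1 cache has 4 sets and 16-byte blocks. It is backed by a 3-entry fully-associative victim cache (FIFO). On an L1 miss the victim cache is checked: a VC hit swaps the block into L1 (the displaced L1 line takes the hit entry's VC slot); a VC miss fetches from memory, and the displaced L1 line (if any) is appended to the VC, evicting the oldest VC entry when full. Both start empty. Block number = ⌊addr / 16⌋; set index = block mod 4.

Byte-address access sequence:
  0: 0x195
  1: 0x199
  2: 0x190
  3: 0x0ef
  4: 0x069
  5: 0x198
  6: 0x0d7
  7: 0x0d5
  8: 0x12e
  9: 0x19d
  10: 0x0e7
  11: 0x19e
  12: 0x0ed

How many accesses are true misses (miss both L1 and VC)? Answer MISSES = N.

  [0] addr=0x195 blk=25 s=1: MISS | VC []
  [1] addr=0x199 blk=25 s=1: L1-HIT | VC []
  [2] addr=0x190 blk=25 s=1: L1-HIT | VC []
  [3] addr=0xef blk=14 s=2: MISS | VC []
  [4] addr=0x69 blk=6 s=2: MISS | VC [14]
  [5] addr=0x198 blk=25 s=1: L1-HIT | VC [14]
  [6] addr=0xd7 blk=13 s=1: MISS | VC [14, 25]
  [7] addr=0xd5 blk=13 s=1: L1-HIT | VC [14, 25]
  [8] addr=0x12e blk=18 s=2: MISS | VC [14, 25, 6]
  [9] addr=0x19d blk=25 s=1: VC-HIT | VC [14, 13, 6]
  [10] addr=0xe7 blk=14 s=2: VC-HIT | VC [18, 13, 6]
  [11] addr=0x19e blk=25 s=1: L1-HIT | VC [18, 13, 6]
  [12] addr=0xed blk=14 s=2: L1-HIT | VC [18, 13, 6]

MISSES = 5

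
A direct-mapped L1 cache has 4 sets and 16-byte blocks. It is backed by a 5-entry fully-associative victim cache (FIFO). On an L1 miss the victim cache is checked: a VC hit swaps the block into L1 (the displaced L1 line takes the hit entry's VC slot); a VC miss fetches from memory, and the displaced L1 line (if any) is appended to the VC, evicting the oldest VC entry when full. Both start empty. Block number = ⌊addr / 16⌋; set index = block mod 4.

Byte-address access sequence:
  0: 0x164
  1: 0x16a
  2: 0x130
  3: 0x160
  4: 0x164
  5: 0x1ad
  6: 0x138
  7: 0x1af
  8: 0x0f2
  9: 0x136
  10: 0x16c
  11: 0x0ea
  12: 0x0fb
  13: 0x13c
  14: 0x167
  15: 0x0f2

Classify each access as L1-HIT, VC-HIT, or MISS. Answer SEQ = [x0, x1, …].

#0 0x164→b22/s2 MISS; vc=[]
#1 0x16a→b22/s2 L1-HIT; vc=[]
#2 0x130→b19/s3 MISS; vc=[]
#3 0x160→b22/s2 L1-HIT; vc=[]
#4 0x164→b22/s2 L1-HIT; vc=[]
#5 0x1ad→b26/s2 MISS; vc=[22]
#6 0x138→b19/s3 L1-HIT; vc=[22]
#7 0x1af→b26/s2 L1-HIT; vc=[22]
#8 0xf2→b15/s3 MISS; vc=[22,19]
#9 0x136→b19/s3 VC-HIT; vc=[22,15]
#10 0x16c→b22/s2 VC-HIT; vc=[26,15]
#11 0xea→b14/s2 MISS; vc=[26,15,22]
#12 0xfb→b15/s3 VC-HIT; vc=[26,19,22]
#13 0x13c→b19/s3 VC-HIT; vc=[26,15,22]
#14 0x167→b22/s2 VC-HIT; vc=[26,15,14]
#15 0xf2→b15/s3 VC-HIT; vc=[26,19,14]

SEQ = [MISS, L1-HIT, MISS, L1-HIT, L1-HIT, MISS, L1-HIT, L1-HIT, MISS, VC-HIT, VC-HIT, MISS, VC-HIT, VC-HIT, VC-HIT, VC-HIT]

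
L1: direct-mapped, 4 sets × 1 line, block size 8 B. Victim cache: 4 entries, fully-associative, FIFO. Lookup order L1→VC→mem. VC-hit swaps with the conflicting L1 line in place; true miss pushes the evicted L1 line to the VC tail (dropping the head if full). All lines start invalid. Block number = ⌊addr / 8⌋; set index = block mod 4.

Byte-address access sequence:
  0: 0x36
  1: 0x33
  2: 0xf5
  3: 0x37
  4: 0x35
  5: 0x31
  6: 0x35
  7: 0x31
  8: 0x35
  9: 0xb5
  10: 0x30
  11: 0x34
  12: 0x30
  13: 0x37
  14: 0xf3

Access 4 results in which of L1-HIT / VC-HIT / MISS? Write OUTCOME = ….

#0 0x36→b6/s2 MISS; vc=[]
#1 0x33→b6/s2 L1-HIT; vc=[]
#2 0xf5→b30/s2 MISS; vc=[6]
#3 0x37→b6/s2 VC-HIT; vc=[30]
#4 0x35→b6/s2 L1-HIT; vc=[30]
#5 0x31→b6/s2 L1-HIT; vc=[30]
#6 0x35→b6/s2 L1-HIT; vc=[30]
#7 0x31→b6/s2 L1-HIT; vc=[30]
#8 0x35→b6/s2 L1-HIT; vc=[30]
#9 0xb5→b22/s2 MISS; vc=[30,6]
#10 0x30→b6/s2 VC-HIT; vc=[30,22]
#11 0x34→b6/s2 L1-HIT; vc=[30,22]
#12 0x30→b6/s2 L1-HIT; vc=[30,22]
#13 0x37→b6/s2 L1-HIT; vc=[30,22]
#14 0xf3→b30/s2 VC-HIT; vc=[6,22]

OUTCOME = L1-HIT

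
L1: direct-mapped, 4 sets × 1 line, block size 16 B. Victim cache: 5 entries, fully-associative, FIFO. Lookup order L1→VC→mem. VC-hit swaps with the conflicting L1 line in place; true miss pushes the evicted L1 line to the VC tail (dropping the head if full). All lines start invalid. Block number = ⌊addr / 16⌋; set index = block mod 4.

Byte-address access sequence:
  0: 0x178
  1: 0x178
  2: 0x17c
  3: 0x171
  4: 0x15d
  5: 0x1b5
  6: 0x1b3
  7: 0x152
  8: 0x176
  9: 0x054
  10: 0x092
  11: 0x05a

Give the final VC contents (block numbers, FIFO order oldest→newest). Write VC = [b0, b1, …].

VC = [27, 21, 9]

  [0] addr=0x178 blk=23 s=3: MISS | VC []
  [1] addr=0x178 blk=23 s=3: L1-HIT | VC []
  [2] addr=0x17c blk=23 s=3: L1-HIT | VC []
  [3] addr=0x171 blk=23 s=3: L1-HIT | VC []
  [4] addr=0x15d blk=21 s=1: MISS | VC []
  [5] addr=0x1b5 blk=27 s=3: MISS | VC [23]
  [6] addr=0x1b3 blk=27 s=3: L1-HIT | VC [23]
  [7] addr=0x152 blk=21 s=1: L1-HIT | VC [23]
  [8] addr=0x176 blk=23 s=3: VC-HIT | VC [27]
  [9] addr=0x54 blk=5 s=1: MISS | VC [27, 21]
  [10] addr=0x92 blk=9 s=1: MISS | VC [27, 21, 5]
  [11] addr=0x5a blk=5 s=1: VC-HIT | VC [27, 21, 9]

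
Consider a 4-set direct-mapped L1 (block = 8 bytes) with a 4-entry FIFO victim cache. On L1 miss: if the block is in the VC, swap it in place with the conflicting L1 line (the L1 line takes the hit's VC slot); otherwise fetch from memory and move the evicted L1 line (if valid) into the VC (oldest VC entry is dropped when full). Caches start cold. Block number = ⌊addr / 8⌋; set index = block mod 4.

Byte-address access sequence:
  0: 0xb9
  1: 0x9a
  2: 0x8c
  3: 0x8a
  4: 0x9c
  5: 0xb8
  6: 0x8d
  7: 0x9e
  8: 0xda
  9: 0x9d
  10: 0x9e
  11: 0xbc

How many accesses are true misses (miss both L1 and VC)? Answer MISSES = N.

MISSES = 4

0: 0xb9 (blk 23, set 3) → MISS  vc=[]
1: 0x9a (blk 19, set 3) → MISS  vc=[23]
2: 0x8c (blk 17, set 1) → MISS  vc=[23]
3: 0x8a (blk 17, set 1) → L1-HIT  vc=[23]
4: 0x9c (blk 19, set 3) → L1-HIT  vc=[23]
5: 0xb8 (blk 23, set 3) → VC-HIT  vc=[19]
6: 0x8d (blk 17, set 1) → L1-HIT  vc=[19]
7: 0x9e (blk 19, set 3) → VC-HIT  vc=[23]
8: 0xda (blk 27, set 3) → MISS  vc=[23, 19]
9: 0x9d (blk 19, set 3) → VC-HIT  vc=[23, 27]
10: 0x9e (blk 19, set 3) → L1-HIT  vc=[23, 27]
11: 0xbc (blk 23, set 3) → VC-HIT  vc=[19, 27]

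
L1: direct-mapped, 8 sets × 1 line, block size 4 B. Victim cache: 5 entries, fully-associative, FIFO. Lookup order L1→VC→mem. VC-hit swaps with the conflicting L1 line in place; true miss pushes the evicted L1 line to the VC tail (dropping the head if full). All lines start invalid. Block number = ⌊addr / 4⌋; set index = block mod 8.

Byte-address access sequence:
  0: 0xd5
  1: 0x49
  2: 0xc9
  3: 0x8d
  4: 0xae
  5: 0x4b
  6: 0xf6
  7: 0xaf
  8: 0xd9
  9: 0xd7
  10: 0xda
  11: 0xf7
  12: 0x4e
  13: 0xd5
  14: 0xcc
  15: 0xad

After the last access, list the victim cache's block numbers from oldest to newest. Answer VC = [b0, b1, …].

#0 0xd5→b53/s5 MISS; vc=[]
#1 0x49→b18/s2 MISS; vc=[]
#2 0xc9→b50/s2 MISS; vc=[18]
#3 0x8d→b35/s3 MISS; vc=[18]
#4 0xae→b43/s3 MISS; vc=[18,35]
#5 0x4b→b18/s2 VC-HIT; vc=[50,35]
#6 0xf6→b61/s5 MISS; vc=[50,35,53]
#7 0xaf→b43/s3 L1-HIT; vc=[50,35,53]
#8 0xd9→b54/s6 MISS; vc=[50,35,53]
#9 0xd7→b53/s5 VC-HIT; vc=[50,35,61]
#10 0xda→b54/s6 L1-HIT; vc=[50,35,61]
#11 0xf7→b61/s5 VC-HIT; vc=[50,35,53]
#12 0x4e→b19/s3 MISS; vc=[50,35,53,43]
#13 0xd5→b53/s5 VC-HIT; vc=[50,35,61,43]
#14 0xcc→b51/s3 MISS; vc=[50,35,61,43,19]
#15 0xad→b43/s3 VC-HIT; vc=[50,35,61,51,19]

VC = [50, 35, 61, 51, 19]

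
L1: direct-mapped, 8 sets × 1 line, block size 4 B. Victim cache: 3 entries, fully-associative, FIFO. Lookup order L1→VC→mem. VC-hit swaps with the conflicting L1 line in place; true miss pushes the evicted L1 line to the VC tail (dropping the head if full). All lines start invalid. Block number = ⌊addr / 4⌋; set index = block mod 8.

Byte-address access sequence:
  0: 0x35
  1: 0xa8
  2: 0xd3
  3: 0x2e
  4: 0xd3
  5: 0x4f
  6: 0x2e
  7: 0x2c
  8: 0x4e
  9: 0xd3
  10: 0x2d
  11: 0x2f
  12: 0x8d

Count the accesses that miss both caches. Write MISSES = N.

  [0] addr=0x35 blk=13 s=5: MISS | VC []
  [1] addr=0xa8 blk=42 s=2: MISS | VC []
  [2] addr=0xd3 blk=52 s=4: MISS | VC []
  [3] addr=0x2e blk=11 s=3: MISS | VC []
  [4] addr=0xd3 blk=52 s=4: L1-HIT | VC []
  [5] addr=0x4f blk=19 s=3: MISS | VC [11]
  [6] addr=0x2e blk=11 s=3: VC-HIT | VC [19]
  [7] addr=0x2c blk=11 s=3: L1-HIT | VC [19]
  [8] addr=0x4e blk=19 s=3: VC-HIT | VC [11]
  [9] addr=0xd3 blk=52 s=4: L1-HIT | VC [11]
  [10] addr=0x2d blk=11 s=3: VC-HIT | VC [19]
  [11] addr=0x2f blk=11 s=3: L1-HIT | VC [19]
  [12] addr=0x8d blk=35 s=3: MISS | VC [19, 11]

MISSES = 6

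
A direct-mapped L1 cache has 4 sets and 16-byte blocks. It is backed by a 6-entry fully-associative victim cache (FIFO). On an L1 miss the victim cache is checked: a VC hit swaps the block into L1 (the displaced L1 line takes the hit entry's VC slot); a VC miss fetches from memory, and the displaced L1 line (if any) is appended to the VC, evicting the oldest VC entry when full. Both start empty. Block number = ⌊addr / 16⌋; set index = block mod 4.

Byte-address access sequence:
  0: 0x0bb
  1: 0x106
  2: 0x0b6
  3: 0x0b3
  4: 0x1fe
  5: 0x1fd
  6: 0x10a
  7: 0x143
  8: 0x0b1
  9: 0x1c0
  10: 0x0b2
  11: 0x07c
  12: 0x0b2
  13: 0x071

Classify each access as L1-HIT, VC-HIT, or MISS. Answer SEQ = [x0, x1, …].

#0 0xbb→b11/s3 MISS; vc=[]
#1 0x106→b16/s0 MISS; vc=[]
#2 0xb6→b11/s3 L1-HIT; vc=[]
#3 0xb3→b11/s3 L1-HIT; vc=[]
#4 0x1fe→b31/s3 MISS; vc=[11]
#5 0x1fd→b31/s3 L1-HIT; vc=[11]
#6 0x10a→b16/s0 L1-HIT; vc=[11]
#7 0x143→b20/s0 MISS; vc=[11,16]
#8 0xb1→b11/s3 VC-HIT; vc=[31,16]
#9 0x1c0→b28/s0 MISS; vc=[31,16,20]
#10 0xb2→b11/s3 L1-HIT; vc=[31,16,20]
#11 0x7c→b7/s3 MISS; vc=[31,16,20,11]
#12 0xb2→b11/s3 VC-HIT; vc=[31,16,20,7]
#13 0x71→b7/s3 VC-HIT; vc=[31,16,20,11]

SEQ = [MISS, MISS, L1-HIT, L1-HIT, MISS, L1-HIT, L1-HIT, MISS, VC-HIT, MISS, L1-HIT, MISS, VC-HIT, VC-HIT]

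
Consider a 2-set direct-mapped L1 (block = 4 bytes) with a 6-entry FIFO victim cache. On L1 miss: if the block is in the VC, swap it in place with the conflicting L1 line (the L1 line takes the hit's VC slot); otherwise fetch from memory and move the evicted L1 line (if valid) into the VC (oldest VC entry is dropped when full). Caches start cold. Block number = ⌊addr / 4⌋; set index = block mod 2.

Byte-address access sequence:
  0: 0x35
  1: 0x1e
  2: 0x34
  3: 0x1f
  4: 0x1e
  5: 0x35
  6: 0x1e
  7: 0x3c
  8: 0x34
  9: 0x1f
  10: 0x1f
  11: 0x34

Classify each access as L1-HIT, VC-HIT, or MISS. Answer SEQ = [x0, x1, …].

0: 0x35 (blk 13, set 1) → MISS  vc=[]
1: 0x1e (blk 7, set 1) → MISS  vc=[13]
2: 0x34 (blk 13, set 1) → VC-HIT  vc=[7]
3: 0x1f (blk 7, set 1) → VC-HIT  vc=[13]
4: 0x1e (blk 7, set 1) → L1-HIT  vc=[13]
5: 0x35 (blk 13, set 1) → VC-HIT  vc=[7]
6: 0x1e (blk 7, set 1) → VC-HIT  vc=[13]
7: 0x3c (blk 15, set 1) → MISS  vc=[13, 7]
8: 0x34 (blk 13, set 1) → VC-HIT  vc=[15, 7]
9: 0x1f (blk 7, set 1) → VC-HIT  vc=[15, 13]
10: 0x1f (blk 7, set 1) → L1-HIT  vc=[15, 13]
11: 0x34 (blk 13, set 1) → VC-HIT  vc=[15, 7]

SEQ = [MISS, MISS, VC-HIT, VC-HIT, L1-HIT, VC-HIT, VC-HIT, MISS, VC-HIT, VC-HIT, L1-HIT, VC-HIT]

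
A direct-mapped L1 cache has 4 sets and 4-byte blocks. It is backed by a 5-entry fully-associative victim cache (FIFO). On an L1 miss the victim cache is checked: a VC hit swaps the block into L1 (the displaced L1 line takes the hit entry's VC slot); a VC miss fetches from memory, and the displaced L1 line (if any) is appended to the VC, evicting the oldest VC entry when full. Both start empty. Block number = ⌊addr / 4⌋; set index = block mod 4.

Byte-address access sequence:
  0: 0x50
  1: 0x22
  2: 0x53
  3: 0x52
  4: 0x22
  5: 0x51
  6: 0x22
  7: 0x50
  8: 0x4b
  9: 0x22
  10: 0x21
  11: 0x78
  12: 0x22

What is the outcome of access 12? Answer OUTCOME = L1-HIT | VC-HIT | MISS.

OUTCOME = L1-HIT

0: 0x50 (blk 20, set 0) → MISS  vc=[]
1: 0x22 (blk 8, set 0) → MISS  vc=[20]
2: 0x53 (blk 20, set 0) → VC-HIT  vc=[8]
3: 0x52 (blk 20, set 0) → L1-HIT  vc=[8]
4: 0x22 (blk 8, set 0) → VC-HIT  vc=[20]
5: 0x51 (blk 20, set 0) → VC-HIT  vc=[8]
6: 0x22 (blk 8, set 0) → VC-HIT  vc=[20]
7: 0x50 (blk 20, set 0) → VC-HIT  vc=[8]
8: 0x4b (blk 18, set 2) → MISS  vc=[8]
9: 0x22 (blk 8, set 0) → VC-HIT  vc=[20]
10: 0x21 (blk 8, set 0) → L1-HIT  vc=[20]
11: 0x78 (blk 30, set 2) → MISS  vc=[20, 18]
12: 0x22 (blk 8, set 0) → L1-HIT  vc=[20, 18]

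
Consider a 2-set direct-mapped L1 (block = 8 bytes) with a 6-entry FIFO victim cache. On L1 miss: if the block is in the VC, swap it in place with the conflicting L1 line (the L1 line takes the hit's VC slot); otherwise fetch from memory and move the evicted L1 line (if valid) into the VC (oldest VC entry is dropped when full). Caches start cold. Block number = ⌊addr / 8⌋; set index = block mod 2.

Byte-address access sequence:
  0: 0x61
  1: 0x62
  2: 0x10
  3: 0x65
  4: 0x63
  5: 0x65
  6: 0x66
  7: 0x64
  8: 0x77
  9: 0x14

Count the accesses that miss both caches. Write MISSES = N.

  [0] addr=0x61 blk=12 s=0: MISS | VC []
  [1] addr=0x62 blk=12 s=0: L1-HIT | VC []
  [2] addr=0x10 blk=2 s=0: MISS | VC [12]
  [3] addr=0x65 blk=12 s=0: VC-HIT | VC [2]
  [4] addr=0x63 blk=12 s=0: L1-HIT | VC [2]
  [5] addr=0x65 blk=12 s=0: L1-HIT | VC [2]
  [6] addr=0x66 blk=12 s=0: L1-HIT | VC [2]
  [7] addr=0x64 blk=12 s=0: L1-HIT | VC [2]
  [8] addr=0x77 blk=14 s=0: MISS | VC [2, 12]
  [9] addr=0x14 blk=2 s=0: VC-HIT | VC [14, 12]

MISSES = 3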